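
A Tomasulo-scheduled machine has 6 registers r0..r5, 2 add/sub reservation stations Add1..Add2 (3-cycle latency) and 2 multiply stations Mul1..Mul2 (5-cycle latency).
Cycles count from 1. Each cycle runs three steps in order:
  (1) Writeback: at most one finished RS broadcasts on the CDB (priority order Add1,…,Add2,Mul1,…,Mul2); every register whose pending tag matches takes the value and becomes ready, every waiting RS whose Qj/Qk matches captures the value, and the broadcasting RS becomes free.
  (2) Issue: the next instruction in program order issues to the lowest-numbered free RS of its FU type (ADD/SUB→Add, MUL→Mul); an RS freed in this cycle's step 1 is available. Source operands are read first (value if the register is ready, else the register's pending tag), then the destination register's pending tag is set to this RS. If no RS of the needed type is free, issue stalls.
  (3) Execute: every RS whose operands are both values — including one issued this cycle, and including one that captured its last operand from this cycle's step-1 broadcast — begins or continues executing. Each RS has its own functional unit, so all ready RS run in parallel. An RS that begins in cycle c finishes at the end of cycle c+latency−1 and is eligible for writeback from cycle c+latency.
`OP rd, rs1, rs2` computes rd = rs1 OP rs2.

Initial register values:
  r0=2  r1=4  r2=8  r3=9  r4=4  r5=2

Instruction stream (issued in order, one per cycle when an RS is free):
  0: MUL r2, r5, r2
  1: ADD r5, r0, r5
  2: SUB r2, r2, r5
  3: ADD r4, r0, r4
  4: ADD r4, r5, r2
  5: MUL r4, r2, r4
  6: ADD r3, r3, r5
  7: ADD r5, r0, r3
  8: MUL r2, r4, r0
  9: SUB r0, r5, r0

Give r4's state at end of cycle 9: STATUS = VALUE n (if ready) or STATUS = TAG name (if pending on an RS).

STATUS = TAG Mul1

c1: issue MUL r2<-Mul1 | r0:2,r1:4,r2:Mul1,r3:9,r4:4,r5:2
c2: issue ADD r5<-Add1 | r0:2,r1:4,r2:Mul1,r3:9,r4:4,r5:Add1
c3: issue SUB r2<-Add2 | r0:2,r1:4,r2:Add2,r3:9,r4:4,r5:Add1
c4: stall | r0:2,r1:4,r2:Add2,r3:9,r4:4,r5:Add1
c5: CDB Add1=4; issue ADD r4<-Add1 | r0:2,r1:4,r2:Add2,r3:9,r4:Add1,r5:4
c6: CDB Mul1=16; stall | r0:2,r1:4,r2:Add2,r3:9,r4:Add1,r5:4
c7: stall | r0:2,r1:4,r2:Add2,r3:9,r4:Add1,r5:4
c8: CDB Add1=6; issue ADD r4<-Add1 | r0:2,r1:4,r2:Add2,r3:9,r4:Add1,r5:4
c9: CDB Add2=12; issue MUL r4<-Mul1 | r0:2,r1:4,r2:12,r3:9,r4:Mul1,r5:4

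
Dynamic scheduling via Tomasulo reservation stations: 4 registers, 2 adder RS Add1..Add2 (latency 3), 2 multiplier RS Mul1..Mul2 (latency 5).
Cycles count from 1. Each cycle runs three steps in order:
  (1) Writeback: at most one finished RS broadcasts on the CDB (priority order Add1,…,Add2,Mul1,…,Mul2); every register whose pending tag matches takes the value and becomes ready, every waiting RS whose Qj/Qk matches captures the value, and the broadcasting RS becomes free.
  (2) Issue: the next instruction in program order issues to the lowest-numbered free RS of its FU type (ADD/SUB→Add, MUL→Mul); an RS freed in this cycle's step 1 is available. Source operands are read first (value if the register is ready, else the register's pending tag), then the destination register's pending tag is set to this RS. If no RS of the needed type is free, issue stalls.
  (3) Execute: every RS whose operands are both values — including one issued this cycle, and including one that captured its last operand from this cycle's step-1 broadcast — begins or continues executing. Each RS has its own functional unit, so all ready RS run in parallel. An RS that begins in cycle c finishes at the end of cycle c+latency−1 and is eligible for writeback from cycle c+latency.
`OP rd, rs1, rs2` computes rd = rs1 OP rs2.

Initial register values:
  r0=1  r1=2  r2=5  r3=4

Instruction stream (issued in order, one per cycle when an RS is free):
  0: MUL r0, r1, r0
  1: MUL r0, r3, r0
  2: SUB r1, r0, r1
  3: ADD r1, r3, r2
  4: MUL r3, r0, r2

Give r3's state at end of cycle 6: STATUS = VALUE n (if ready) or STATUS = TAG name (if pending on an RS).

  c1: issue MUL r0<-Mul1  regs: r0:Mul1,r1:2,r2:5,r3:4
  c2: issue MUL r0<-Mul2  regs: r0:Mul2,r1:2,r2:5,r3:4
  c3: issue SUB r1<-Add1  regs: r0:Mul2,r1:Add1,r2:5,r3:4
  c4: issue ADD r1<-Add2  regs: r0:Mul2,r1:Add2,r2:5,r3:4
  c5: stall  regs: r0:Mul2,r1:Add2,r2:5,r3:4
  c6: CDB Mul1=2; issue MUL r3<-Mul1  regs: r0:Mul2,r1:Add2,r2:5,r3:Mul1

STATUS = TAG Mul1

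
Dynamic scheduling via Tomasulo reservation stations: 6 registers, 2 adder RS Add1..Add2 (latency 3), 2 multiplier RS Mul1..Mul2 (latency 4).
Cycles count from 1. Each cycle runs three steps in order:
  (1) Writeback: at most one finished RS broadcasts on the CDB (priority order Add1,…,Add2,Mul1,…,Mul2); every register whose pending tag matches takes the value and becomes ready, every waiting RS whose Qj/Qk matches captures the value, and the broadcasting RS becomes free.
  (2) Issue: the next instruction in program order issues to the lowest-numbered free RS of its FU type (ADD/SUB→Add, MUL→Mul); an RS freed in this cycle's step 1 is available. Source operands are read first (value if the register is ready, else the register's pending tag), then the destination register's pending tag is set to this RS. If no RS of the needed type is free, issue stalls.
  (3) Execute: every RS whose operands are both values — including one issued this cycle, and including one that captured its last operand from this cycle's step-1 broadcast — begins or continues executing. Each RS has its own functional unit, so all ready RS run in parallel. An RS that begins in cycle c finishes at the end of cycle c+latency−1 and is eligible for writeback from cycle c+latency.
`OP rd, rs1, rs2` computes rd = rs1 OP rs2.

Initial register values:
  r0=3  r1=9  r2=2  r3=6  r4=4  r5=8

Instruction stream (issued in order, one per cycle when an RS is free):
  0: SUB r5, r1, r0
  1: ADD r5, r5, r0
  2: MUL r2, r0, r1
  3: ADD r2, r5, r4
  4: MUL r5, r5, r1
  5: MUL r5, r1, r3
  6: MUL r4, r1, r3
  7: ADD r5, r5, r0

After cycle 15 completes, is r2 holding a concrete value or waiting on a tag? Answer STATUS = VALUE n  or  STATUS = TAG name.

  c1: issue SUB r5<-Add1  regs: r0:3,r1:9,r2:2,r3:6,r4:4,r5:Add1
  c2: issue ADD r5<-Add2  regs: r0:3,r1:9,r2:2,r3:6,r4:4,r5:Add2
  c3: issue MUL r2<-Mul1  regs: r0:3,r1:9,r2:Mul1,r3:6,r4:4,r5:Add2
  c4: CDB Add1=6; issue ADD r2<-Add1  regs: r0:3,r1:9,r2:Add1,r3:6,r4:4,r5:Add2
  c5: issue MUL r5<-Mul2  regs: r0:3,r1:9,r2:Add1,r3:6,r4:4,r5:Mul2
  c6: stall  regs: r0:3,r1:9,r2:Add1,r3:6,r4:4,r5:Mul2
  c7: CDB Add2=9; stall  regs: r0:3,r1:9,r2:Add1,r3:6,r4:4,r5:Mul2
  c8: CDB Mul1=27; issue MUL r5<-Mul1  regs: r0:3,r1:9,r2:Add1,r3:6,r4:4,r5:Mul1
  c9: stall  regs: r0:3,r1:9,r2:Add1,r3:6,r4:4,r5:Mul1
  c10: CDB Add1=13; stall  regs: r0:3,r1:9,r2:13,r3:6,r4:4,r5:Mul1
  c11: CDB Mul2=81; issue MUL r4<-Mul2  regs: r0:3,r1:9,r2:13,r3:6,r4:Mul2,r5:Mul1
  c12: CDB Mul1=54; issue ADD r5<-Add1  regs: r0:3,r1:9,r2:13,r3:6,r4:Mul2,r5:Add1
  c13: -  regs: r0:3,r1:9,r2:13,r3:6,r4:Mul2,r5:Add1
  c14: -  regs: r0:3,r1:9,r2:13,r3:6,r4:Mul2,r5:Add1
  c15: CDB Add1=57  regs: r0:3,r1:9,r2:13,r3:6,r4:Mul2,r5:57

STATUS = VALUE 13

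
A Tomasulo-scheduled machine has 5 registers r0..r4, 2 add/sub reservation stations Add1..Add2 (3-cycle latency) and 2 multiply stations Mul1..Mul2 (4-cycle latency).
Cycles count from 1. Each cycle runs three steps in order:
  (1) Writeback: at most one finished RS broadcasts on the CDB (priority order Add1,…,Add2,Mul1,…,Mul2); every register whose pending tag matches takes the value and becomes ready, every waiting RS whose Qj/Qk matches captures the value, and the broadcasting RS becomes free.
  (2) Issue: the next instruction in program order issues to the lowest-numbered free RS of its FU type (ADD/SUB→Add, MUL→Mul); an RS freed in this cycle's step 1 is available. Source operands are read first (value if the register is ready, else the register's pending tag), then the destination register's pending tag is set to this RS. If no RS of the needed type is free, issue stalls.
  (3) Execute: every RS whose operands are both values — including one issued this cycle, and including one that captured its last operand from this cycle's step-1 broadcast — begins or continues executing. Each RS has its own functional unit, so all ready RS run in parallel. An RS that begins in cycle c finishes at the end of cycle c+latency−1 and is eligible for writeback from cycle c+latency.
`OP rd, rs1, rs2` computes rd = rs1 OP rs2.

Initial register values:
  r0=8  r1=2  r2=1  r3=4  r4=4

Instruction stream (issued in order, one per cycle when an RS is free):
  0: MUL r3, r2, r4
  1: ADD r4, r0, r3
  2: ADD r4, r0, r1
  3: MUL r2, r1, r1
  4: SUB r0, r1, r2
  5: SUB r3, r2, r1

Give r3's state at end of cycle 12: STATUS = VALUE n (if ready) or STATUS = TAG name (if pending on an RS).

  c1: issue MUL r3<-Mul1  regs: r0:8,r1:2,r2:1,r3:Mul1,r4:4
  c2: issue ADD r4<-Add1  regs: r0:8,r1:2,r2:1,r3:Mul1,r4:Add1
  c3: issue ADD r4<-Add2  regs: r0:8,r1:2,r2:1,r3:Mul1,r4:Add2
  c4: issue MUL r2<-Mul2  regs: r0:8,r1:2,r2:Mul2,r3:Mul1,r4:Add2
  c5: CDB Mul1=4; stall  regs: r0:8,r1:2,r2:Mul2,r3:4,r4:Add2
  c6: CDB Add2=10; issue SUB r0<-Add2  regs: r0:Add2,r1:2,r2:Mul2,r3:4,r4:10
  c7: stall  regs: r0:Add2,r1:2,r2:Mul2,r3:4,r4:10
  c8: CDB Add1=12; issue SUB r3<-Add1  regs: r0:Add2,r1:2,r2:Mul2,r3:Add1,r4:10
  c9: CDB Mul2=4  regs: r0:Add2,r1:2,r2:4,r3:Add1,r4:10
  c10: -  regs: r0:Add2,r1:2,r2:4,r3:Add1,r4:10
  c11: -  regs: r0:Add2,r1:2,r2:4,r3:Add1,r4:10
  c12: CDB Add1=2  regs: r0:Add2,r1:2,r2:4,r3:2,r4:10

STATUS = VALUE 2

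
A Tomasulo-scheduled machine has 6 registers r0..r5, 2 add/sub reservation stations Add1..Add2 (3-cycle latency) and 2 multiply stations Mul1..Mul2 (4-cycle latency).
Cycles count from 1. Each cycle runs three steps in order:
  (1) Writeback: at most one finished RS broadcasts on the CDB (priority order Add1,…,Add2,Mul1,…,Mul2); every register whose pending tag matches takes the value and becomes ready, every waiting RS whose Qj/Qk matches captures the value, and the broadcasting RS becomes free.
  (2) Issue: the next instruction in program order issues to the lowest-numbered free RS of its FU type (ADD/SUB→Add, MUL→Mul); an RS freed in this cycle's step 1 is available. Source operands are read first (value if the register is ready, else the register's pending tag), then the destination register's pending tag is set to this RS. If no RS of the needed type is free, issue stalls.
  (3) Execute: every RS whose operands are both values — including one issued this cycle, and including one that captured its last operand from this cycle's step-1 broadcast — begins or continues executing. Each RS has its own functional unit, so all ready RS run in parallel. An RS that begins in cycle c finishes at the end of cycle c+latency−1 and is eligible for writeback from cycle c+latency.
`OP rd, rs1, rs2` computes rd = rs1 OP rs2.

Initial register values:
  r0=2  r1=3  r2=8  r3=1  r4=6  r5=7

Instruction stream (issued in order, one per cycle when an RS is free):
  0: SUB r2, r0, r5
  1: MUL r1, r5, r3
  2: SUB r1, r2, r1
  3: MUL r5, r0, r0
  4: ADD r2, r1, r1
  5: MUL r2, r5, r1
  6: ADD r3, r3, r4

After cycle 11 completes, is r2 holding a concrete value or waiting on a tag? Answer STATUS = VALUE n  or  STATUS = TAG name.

STATUS = TAG Mul1

c1: issue SUB r2<-Add1 | r0:2,r1:3,r2:Add1,r3:1,r4:6,r5:7
c2: issue MUL r1<-Mul1 | r0:2,r1:Mul1,r2:Add1,r3:1,r4:6,r5:7
c3: issue SUB r1<-Add2 | r0:2,r1:Add2,r2:Add1,r3:1,r4:6,r5:7
c4: CDB Add1=-5; issue MUL r5<-Mul2 | r0:2,r1:Add2,r2:-5,r3:1,r4:6,r5:Mul2
c5: issue ADD r2<-Add1 | r0:2,r1:Add2,r2:Add1,r3:1,r4:6,r5:Mul2
c6: CDB Mul1=7; issue MUL r2<-Mul1 | r0:2,r1:Add2,r2:Mul1,r3:1,r4:6,r5:Mul2
c7: stall | r0:2,r1:Add2,r2:Mul1,r3:1,r4:6,r5:Mul2
c8: CDB Mul2=4; stall | r0:2,r1:Add2,r2:Mul1,r3:1,r4:6,r5:4
c9: CDB Add2=-12; issue ADD r3<-Add2 | r0:2,r1:-12,r2:Mul1,r3:Add2,r4:6,r5:4
c10: - | r0:2,r1:-12,r2:Mul1,r3:Add2,r4:6,r5:4
c11: - | r0:2,r1:-12,r2:Mul1,r3:Add2,r4:6,r5:4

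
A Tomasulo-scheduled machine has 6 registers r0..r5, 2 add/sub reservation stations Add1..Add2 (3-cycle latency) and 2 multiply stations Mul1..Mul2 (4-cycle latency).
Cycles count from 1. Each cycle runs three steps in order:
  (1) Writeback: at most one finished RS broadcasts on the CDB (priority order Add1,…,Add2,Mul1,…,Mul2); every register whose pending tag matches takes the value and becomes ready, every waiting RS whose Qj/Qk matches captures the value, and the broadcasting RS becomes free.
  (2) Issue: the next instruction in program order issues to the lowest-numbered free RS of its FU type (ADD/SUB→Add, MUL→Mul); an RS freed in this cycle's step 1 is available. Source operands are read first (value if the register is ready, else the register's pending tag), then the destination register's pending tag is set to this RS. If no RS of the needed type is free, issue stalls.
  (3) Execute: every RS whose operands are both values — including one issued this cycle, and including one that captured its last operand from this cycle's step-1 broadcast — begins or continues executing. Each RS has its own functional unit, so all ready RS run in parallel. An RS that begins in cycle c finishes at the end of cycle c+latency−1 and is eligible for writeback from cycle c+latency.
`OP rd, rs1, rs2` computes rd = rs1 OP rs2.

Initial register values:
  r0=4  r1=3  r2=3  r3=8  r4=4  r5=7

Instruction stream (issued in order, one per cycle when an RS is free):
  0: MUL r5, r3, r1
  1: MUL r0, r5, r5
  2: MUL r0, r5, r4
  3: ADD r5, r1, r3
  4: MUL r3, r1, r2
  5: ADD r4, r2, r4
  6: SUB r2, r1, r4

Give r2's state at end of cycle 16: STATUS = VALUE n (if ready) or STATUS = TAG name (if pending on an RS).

STATUS = TAG Add2

c1: issue MUL r5<-Mul1 | r0:4,r1:3,r2:3,r3:8,r4:4,r5:Mul1
c2: issue MUL r0<-Mul2 | r0:Mul2,r1:3,r2:3,r3:8,r4:4,r5:Mul1
c3: stall | r0:Mul2,r1:3,r2:3,r3:8,r4:4,r5:Mul1
c4: stall | r0:Mul2,r1:3,r2:3,r3:8,r4:4,r5:Mul1
c5: CDB Mul1=24; issue MUL r0<-Mul1 | r0:Mul1,r1:3,r2:3,r3:8,r4:4,r5:24
c6: issue ADD r5<-Add1 | r0:Mul1,r1:3,r2:3,r3:8,r4:4,r5:Add1
c7: stall | r0:Mul1,r1:3,r2:3,r3:8,r4:4,r5:Add1
c8: stall | r0:Mul1,r1:3,r2:3,r3:8,r4:4,r5:Add1
c9: CDB Add1=11; stall | r0:Mul1,r1:3,r2:3,r3:8,r4:4,r5:11
c10: CDB Mul1=96; issue MUL r3<-Mul1 | r0:96,r1:3,r2:3,r3:Mul1,r4:4,r5:11
c11: CDB Mul2=576; issue ADD r4<-Add1 | r0:96,r1:3,r2:3,r3:Mul1,r4:Add1,r5:11
c12: issue SUB r2<-Add2 | r0:96,r1:3,r2:Add2,r3:Mul1,r4:Add1,r5:11
c13: - | r0:96,r1:3,r2:Add2,r3:Mul1,r4:Add1,r5:11
c14: CDB Add1=7 | r0:96,r1:3,r2:Add2,r3:Mul1,r4:7,r5:11
c15: CDB Mul1=9 | r0:96,r1:3,r2:Add2,r3:9,r4:7,r5:11
c16: - | r0:96,r1:3,r2:Add2,r3:9,r4:7,r5:11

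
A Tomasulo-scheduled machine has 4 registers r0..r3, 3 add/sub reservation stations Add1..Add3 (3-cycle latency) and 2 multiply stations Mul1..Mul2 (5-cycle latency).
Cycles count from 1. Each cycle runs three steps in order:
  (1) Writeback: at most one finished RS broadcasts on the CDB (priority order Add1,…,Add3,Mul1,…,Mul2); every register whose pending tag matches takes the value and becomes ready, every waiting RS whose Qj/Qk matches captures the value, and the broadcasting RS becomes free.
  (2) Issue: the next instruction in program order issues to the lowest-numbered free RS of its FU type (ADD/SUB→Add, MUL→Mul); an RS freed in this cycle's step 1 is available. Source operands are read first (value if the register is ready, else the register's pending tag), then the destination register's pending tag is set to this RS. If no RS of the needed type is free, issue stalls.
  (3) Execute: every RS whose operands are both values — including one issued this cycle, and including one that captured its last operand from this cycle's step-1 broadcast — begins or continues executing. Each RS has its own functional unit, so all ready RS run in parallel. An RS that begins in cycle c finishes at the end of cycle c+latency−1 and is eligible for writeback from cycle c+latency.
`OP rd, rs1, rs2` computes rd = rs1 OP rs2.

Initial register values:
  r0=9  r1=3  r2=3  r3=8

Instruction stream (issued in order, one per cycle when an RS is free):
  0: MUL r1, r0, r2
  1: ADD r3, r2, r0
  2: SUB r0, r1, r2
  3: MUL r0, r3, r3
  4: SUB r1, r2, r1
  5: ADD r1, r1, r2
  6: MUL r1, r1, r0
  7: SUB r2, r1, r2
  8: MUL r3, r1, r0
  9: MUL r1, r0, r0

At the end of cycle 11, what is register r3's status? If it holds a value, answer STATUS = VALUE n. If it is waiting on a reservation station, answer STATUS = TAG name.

STATUS = TAG Mul2

cycle 1: issue MUL r1<-Mul1 // r0:9,r1:Mul1,r2:3,r3:8
cycle 2: issue ADD r3<-Add1 // r0:9,r1:Mul1,r2:3,r3:Add1
cycle 3: issue SUB r0<-Add2 // r0:Add2,r1:Mul1,r2:3,r3:Add1
cycle 4: issue MUL r0<-Mul2 // r0:Mul2,r1:Mul1,r2:3,r3:Add1
cycle 5: CDB Add1=12; issue SUB r1<-Add1 // r0:Mul2,r1:Add1,r2:3,r3:12
cycle 6: CDB Mul1=27; issue ADD r1<-Add3 // r0:Mul2,r1:Add3,r2:3,r3:12
cycle 7: issue MUL r1<-Mul1 // r0:Mul2,r1:Mul1,r2:3,r3:12
cycle 8: stall // r0:Mul2,r1:Mul1,r2:3,r3:12
cycle 9: CDB Add1=-24; issue SUB r2<-Add1 // r0:Mul2,r1:Mul1,r2:Add1,r3:12
cycle 10: CDB Add2=24; stall // r0:Mul2,r1:Mul1,r2:Add1,r3:12
cycle 11: CDB Mul2=144; issue MUL r3<-Mul2 // r0:144,r1:Mul1,r2:Add1,r3:Mul2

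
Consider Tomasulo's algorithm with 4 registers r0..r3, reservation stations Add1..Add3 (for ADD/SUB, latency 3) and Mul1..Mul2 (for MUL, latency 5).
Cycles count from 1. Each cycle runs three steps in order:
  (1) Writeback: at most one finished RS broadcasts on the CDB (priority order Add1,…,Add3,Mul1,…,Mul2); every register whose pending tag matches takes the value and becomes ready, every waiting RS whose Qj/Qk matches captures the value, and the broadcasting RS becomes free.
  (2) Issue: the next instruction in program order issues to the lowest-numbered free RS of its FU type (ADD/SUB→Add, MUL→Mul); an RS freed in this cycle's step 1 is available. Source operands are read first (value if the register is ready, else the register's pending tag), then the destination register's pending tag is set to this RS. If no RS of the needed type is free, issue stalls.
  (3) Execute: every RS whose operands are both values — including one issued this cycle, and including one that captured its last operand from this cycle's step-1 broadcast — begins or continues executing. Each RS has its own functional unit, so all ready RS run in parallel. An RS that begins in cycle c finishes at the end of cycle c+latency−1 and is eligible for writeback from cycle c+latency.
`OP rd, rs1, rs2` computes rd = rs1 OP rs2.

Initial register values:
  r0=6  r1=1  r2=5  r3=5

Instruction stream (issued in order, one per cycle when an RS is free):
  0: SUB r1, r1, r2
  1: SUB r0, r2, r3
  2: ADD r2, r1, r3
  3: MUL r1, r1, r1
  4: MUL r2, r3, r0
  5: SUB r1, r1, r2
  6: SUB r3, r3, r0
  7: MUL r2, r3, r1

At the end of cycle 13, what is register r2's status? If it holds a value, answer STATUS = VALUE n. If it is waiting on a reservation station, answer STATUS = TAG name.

STATUS = TAG Mul1

cycle 1: issue SUB r1<-Add1 // r0:6,r1:Add1,r2:5,r3:5
cycle 2: issue SUB r0<-Add2 // r0:Add2,r1:Add1,r2:5,r3:5
cycle 3: issue ADD r2<-Add3 // r0:Add2,r1:Add1,r2:Add3,r3:5
cycle 4: CDB Add1=-4; issue MUL r1<-Mul1 // r0:Add2,r1:Mul1,r2:Add3,r3:5
cycle 5: CDB Add2=0; issue MUL r2<-Mul2 // r0:0,r1:Mul1,r2:Mul2,r3:5
cycle 6: issue SUB r1<-Add1 // r0:0,r1:Add1,r2:Mul2,r3:5
cycle 7: CDB Add3=1; issue SUB r3<-Add2 // r0:0,r1:Add1,r2:Mul2,r3:Add2
cycle 8: stall // r0:0,r1:Add1,r2:Mul2,r3:Add2
cycle 9: CDB Mul1=16; issue MUL r2<-Mul1 // r0:0,r1:Add1,r2:Mul1,r3:Add2
cycle 10: CDB Add2=5 // r0:0,r1:Add1,r2:Mul1,r3:5
cycle 11: CDB Mul2=0 // r0:0,r1:Add1,r2:Mul1,r3:5
cycle 12: - // r0:0,r1:Add1,r2:Mul1,r3:5
cycle 13: - // r0:0,r1:Add1,r2:Mul1,r3:5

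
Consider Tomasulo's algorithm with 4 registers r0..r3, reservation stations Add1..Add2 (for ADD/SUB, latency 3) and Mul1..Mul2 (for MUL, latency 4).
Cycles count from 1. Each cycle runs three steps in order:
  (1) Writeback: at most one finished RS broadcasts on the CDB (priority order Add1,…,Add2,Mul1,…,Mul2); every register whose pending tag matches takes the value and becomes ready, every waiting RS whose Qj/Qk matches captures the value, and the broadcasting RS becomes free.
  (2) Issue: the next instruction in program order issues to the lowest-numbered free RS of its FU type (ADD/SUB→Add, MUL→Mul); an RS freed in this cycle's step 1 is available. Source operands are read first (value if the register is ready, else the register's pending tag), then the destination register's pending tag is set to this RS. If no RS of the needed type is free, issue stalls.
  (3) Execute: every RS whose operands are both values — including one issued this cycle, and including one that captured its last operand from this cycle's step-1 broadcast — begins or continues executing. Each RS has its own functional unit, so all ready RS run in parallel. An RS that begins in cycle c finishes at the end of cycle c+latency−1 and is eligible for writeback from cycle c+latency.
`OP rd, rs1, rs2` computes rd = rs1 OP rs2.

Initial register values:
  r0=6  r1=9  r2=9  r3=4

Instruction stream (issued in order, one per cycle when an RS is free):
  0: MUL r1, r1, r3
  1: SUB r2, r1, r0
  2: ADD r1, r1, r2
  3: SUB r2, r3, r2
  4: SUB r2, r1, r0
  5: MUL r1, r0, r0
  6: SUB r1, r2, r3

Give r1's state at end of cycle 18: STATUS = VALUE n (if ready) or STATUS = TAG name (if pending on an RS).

STATUS = VALUE 56

  c1: issue MUL r1<-Mul1  regs: r0:6,r1:Mul1,r2:9,r3:4
  c2: issue SUB r2<-Add1  regs: r0:6,r1:Mul1,r2:Add1,r3:4
  c3: issue ADD r1<-Add2  regs: r0:6,r1:Add2,r2:Add1,r3:4
  c4: stall  regs: r0:6,r1:Add2,r2:Add1,r3:4
  c5: CDB Mul1=36; stall  regs: r0:6,r1:Add2,r2:Add1,r3:4
  c6: stall  regs: r0:6,r1:Add2,r2:Add1,r3:4
  c7: stall  regs: r0:6,r1:Add2,r2:Add1,r3:4
  c8: CDB Add1=30; issue SUB r2<-Add1  regs: r0:6,r1:Add2,r2:Add1,r3:4
  c9: stall  regs: r0:6,r1:Add2,r2:Add1,r3:4
  c10: stall  regs: r0:6,r1:Add2,r2:Add1,r3:4
  c11: CDB Add1=-26; issue SUB r2<-Add1  regs: r0:6,r1:Add2,r2:Add1,r3:4
  c12: CDB Add2=66; issue MUL r1<-Mul1  regs: r0:6,r1:Mul1,r2:Add1,r3:4
  c13: issue SUB r1<-Add2  regs: r0:6,r1:Add2,r2:Add1,r3:4
  c14: -  regs: r0:6,r1:Add2,r2:Add1,r3:4
  c15: CDB Add1=60  regs: r0:6,r1:Add2,r2:60,r3:4
  c16: CDB Mul1=36  regs: r0:6,r1:Add2,r2:60,r3:4
  c17: -  regs: r0:6,r1:Add2,r2:60,r3:4
  c18: CDB Add2=56  regs: r0:6,r1:56,r2:60,r3:4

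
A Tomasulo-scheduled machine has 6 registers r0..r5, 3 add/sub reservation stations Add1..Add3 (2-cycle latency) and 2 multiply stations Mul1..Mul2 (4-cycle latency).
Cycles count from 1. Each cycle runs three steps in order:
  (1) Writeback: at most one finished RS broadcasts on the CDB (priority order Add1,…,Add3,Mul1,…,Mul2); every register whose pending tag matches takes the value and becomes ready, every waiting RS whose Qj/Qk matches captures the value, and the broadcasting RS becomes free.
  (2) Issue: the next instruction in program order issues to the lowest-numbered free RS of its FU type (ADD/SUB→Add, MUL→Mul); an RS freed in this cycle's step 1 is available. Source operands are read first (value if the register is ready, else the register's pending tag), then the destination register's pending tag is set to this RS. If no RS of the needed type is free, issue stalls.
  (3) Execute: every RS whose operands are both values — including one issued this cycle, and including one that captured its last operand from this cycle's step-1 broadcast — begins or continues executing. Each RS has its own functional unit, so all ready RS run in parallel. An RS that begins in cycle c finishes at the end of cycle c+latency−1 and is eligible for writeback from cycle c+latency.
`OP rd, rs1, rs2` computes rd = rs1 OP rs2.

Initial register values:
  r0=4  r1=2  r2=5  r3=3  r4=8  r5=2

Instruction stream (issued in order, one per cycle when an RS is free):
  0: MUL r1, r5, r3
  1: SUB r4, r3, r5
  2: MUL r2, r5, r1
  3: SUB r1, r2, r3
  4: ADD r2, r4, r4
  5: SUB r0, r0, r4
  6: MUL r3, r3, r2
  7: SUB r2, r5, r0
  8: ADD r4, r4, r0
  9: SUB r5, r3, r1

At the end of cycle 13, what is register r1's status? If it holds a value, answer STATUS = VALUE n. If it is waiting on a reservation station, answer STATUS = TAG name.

c1: issue MUL r1<-Mul1 | r0:4,r1:Mul1,r2:5,r3:3,r4:8,r5:2
c2: issue SUB r4<-Add1 | r0:4,r1:Mul1,r2:5,r3:3,r4:Add1,r5:2
c3: issue MUL r2<-Mul2 | r0:4,r1:Mul1,r2:Mul2,r3:3,r4:Add1,r5:2
c4: CDB Add1=1; issue SUB r1<-Add1 | r0:4,r1:Add1,r2:Mul2,r3:3,r4:1,r5:2
c5: CDB Mul1=6; issue ADD r2<-Add2 | r0:4,r1:Add1,r2:Add2,r3:3,r4:1,r5:2
c6: issue SUB r0<-Add3 | r0:Add3,r1:Add1,r2:Add2,r3:3,r4:1,r5:2
c7: CDB Add2=2; issue MUL r3<-Mul1 | r0:Add3,r1:Add1,r2:2,r3:Mul1,r4:1,r5:2
c8: CDB Add3=3; issue SUB r2<-Add2 | r0:3,r1:Add1,r2:Add2,r3:Mul1,r4:1,r5:2
c9: CDB Mul2=12; issue ADD r4<-Add3 | r0:3,r1:Add1,r2:Add2,r3:Mul1,r4:Add3,r5:2
c10: CDB Add2=-1; issue SUB r5<-Add2 | r0:3,r1:Add1,r2:-1,r3:Mul1,r4:Add3,r5:Add2
c11: CDB Add1=9 | r0:3,r1:9,r2:-1,r3:Mul1,r4:Add3,r5:Add2
c12: CDB Add3=4 | r0:3,r1:9,r2:-1,r3:Mul1,r4:4,r5:Add2
c13: CDB Mul1=6 | r0:3,r1:9,r2:-1,r3:6,r4:4,r5:Add2

STATUS = VALUE 9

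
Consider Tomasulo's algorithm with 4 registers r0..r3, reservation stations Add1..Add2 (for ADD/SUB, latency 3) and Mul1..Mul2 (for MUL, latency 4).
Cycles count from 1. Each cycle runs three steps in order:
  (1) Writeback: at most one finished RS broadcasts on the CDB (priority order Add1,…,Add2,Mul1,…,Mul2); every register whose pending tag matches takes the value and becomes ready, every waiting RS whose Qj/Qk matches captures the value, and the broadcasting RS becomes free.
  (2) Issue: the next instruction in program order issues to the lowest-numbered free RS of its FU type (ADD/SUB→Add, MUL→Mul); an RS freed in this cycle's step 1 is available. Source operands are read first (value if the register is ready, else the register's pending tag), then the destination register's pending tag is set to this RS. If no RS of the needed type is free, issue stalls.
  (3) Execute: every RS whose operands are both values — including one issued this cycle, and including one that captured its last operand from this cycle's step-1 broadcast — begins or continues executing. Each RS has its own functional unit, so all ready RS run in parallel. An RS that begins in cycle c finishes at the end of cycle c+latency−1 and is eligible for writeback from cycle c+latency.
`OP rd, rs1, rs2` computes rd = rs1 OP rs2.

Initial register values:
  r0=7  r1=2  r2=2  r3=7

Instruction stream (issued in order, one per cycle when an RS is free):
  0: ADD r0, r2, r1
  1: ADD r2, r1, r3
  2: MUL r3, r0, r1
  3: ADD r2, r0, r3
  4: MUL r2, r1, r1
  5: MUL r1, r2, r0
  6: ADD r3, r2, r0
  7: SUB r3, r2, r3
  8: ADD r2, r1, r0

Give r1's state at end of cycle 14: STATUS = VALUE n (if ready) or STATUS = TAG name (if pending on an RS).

STATUS = VALUE 16

c1: issue ADD r0<-Add1 | r0:Add1,r1:2,r2:2,r3:7
c2: issue ADD r2<-Add2 | r0:Add1,r1:2,r2:Add2,r3:7
c3: issue MUL r3<-Mul1 | r0:Add1,r1:2,r2:Add2,r3:Mul1
c4: CDB Add1=4; issue ADD r2<-Add1 | r0:4,r1:2,r2:Add1,r3:Mul1
c5: CDB Add2=9; issue MUL r2<-Mul2 | r0:4,r1:2,r2:Mul2,r3:Mul1
c6: stall | r0:4,r1:2,r2:Mul2,r3:Mul1
c7: stall | r0:4,r1:2,r2:Mul2,r3:Mul1
c8: CDB Mul1=8; issue MUL r1<-Mul1 | r0:4,r1:Mul1,r2:Mul2,r3:8
c9: CDB Mul2=4; issue ADD r3<-Add2 | r0:4,r1:Mul1,r2:4,r3:Add2
c10: stall | r0:4,r1:Mul1,r2:4,r3:Add2
c11: CDB Add1=12; issue SUB r3<-Add1 | r0:4,r1:Mul1,r2:4,r3:Add1
c12: CDB Add2=8; issue ADD r2<-Add2 | r0:4,r1:Mul1,r2:Add2,r3:Add1
c13: CDB Mul1=16 | r0:4,r1:16,r2:Add2,r3:Add1
c14: - | r0:4,r1:16,r2:Add2,r3:Add1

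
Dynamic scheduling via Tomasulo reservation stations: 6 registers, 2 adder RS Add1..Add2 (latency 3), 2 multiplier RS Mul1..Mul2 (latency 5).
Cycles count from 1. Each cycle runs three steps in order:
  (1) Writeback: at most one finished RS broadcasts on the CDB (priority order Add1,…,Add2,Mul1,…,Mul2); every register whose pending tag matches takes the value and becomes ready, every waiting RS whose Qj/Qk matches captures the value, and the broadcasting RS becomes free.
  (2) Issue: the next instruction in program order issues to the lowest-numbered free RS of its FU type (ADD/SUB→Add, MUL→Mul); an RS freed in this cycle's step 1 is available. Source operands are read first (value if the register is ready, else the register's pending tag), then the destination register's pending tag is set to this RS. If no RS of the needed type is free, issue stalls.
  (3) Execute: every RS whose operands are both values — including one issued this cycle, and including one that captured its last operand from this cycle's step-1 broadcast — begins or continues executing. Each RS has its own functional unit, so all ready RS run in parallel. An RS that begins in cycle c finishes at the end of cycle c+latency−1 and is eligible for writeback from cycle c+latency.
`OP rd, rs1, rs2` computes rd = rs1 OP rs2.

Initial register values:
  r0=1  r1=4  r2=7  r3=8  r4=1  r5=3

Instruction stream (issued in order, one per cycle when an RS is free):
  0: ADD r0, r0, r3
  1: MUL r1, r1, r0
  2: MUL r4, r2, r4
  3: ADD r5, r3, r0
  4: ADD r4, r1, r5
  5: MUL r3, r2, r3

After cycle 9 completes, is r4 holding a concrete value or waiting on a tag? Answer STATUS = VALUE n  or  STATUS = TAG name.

STATUS = TAG Add2

cycle 1: issue ADD r0<-Add1 // r0:Add1,r1:4,r2:7,r3:8,r4:1,r5:3
cycle 2: issue MUL r1<-Mul1 // r0:Add1,r1:Mul1,r2:7,r3:8,r4:1,r5:3
cycle 3: issue MUL r4<-Mul2 // r0:Add1,r1:Mul1,r2:7,r3:8,r4:Mul2,r5:3
cycle 4: CDB Add1=9; issue ADD r5<-Add1 // r0:9,r1:Mul1,r2:7,r3:8,r4:Mul2,r5:Add1
cycle 5: issue ADD r4<-Add2 // r0:9,r1:Mul1,r2:7,r3:8,r4:Add2,r5:Add1
cycle 6: stall // r0:9,r1:Mul1,r2:7,r3:8,r4:Add2,r5:Add1
cycle 7: CDB Add1=17; stall // r0:9,r1:Mul1,r2:7,r3:8,r4:Add2,r5:17
cycle 8: CDB Mul2=7; issue MUL r3<-Mul2 // r0:9,r1:Mul1,r2:7,r3:Mul2,r4:Add2,r5:17
cycle 9: CDB Mul1=36 // r0:9,r1:36,r2:7,r3:Mul2,r4:Add2,r5:17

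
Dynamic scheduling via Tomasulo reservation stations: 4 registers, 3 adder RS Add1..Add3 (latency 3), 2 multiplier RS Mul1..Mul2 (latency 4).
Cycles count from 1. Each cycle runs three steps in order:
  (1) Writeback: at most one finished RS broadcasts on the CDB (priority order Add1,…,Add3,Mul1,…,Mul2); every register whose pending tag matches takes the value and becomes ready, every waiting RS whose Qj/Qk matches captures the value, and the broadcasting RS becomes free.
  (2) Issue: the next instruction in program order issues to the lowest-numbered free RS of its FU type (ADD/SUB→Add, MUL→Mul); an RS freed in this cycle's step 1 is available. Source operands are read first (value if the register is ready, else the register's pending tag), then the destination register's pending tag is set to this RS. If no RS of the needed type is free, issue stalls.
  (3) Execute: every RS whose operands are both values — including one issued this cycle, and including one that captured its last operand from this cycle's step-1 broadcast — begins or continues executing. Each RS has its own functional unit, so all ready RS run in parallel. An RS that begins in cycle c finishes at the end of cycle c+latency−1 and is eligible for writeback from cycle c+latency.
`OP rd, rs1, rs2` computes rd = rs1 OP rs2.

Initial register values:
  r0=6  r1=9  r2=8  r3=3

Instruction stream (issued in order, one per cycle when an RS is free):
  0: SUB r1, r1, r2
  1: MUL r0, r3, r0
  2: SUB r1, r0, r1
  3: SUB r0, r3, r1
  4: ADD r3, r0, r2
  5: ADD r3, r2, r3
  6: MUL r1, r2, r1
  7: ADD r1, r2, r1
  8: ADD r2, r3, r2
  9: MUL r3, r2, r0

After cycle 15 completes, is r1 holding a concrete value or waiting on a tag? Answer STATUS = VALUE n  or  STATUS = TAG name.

  c1: issue SUB r1<-Add1  regs: r0:6,r1:Add1,r2:8,r3:3
  c2: issue MUL r0<-Mul1  regs: r0:Mul1,r1:Add1,r2:8,r3:3
  c3: issue SUB r1<-Add2  regs: r0:Mul1,r1:Add2,r2:8,r3:3
  c4: CDB Add1=1; issue SUB r0<-Add1  regs: r0:Add1,r1:Add2,r2:8,r3:3
  c5: issue ADD r3<-Add3  regs: r0:Add1,r1:Add2,r2:8,r3:Add3
  c6: CDB Mul1=18; stall  regs: r0:Add1,r1:Add2,r2:8,r3:Add3
  c7: stall  regs: r0:Add1,r1:Add2,r2:8,r3:Add3
  c8: stall  regs: r0:Add1,r1:Add2,r2:8,r3:Add3
  c9: CDB Add2=17; issue ADD r3<-Add2  regs: r0:Add1,r1:17,r2:8,r3:Add2
  c10: issue MUL r1<-Mul1  regs: r0:Add1,r1:Mul1,r2:8,r3:Add2
  c11: stall  regs: r0:Add1,r1:Mul1,r2:8,r3:Add2
  c12: CDB Add1=-14; issue ADD r1<-Add1  regs: r0:-14,r1:Add1,r2:8,r3:Add2
  c13: stall  regs: r0:-14,r1:Add1,r2:8,r3:Add2
  c14: CDB Mul1=136; stall  regs: r0:-14,r1:Add1,r2:8,r3:Add2
  c15: CDB Add3=-6; issue ADD r2<-Add3  regs: r0:-14,r1:Add1,r2:Add3,r3:Add2

STATUS = TAG Add1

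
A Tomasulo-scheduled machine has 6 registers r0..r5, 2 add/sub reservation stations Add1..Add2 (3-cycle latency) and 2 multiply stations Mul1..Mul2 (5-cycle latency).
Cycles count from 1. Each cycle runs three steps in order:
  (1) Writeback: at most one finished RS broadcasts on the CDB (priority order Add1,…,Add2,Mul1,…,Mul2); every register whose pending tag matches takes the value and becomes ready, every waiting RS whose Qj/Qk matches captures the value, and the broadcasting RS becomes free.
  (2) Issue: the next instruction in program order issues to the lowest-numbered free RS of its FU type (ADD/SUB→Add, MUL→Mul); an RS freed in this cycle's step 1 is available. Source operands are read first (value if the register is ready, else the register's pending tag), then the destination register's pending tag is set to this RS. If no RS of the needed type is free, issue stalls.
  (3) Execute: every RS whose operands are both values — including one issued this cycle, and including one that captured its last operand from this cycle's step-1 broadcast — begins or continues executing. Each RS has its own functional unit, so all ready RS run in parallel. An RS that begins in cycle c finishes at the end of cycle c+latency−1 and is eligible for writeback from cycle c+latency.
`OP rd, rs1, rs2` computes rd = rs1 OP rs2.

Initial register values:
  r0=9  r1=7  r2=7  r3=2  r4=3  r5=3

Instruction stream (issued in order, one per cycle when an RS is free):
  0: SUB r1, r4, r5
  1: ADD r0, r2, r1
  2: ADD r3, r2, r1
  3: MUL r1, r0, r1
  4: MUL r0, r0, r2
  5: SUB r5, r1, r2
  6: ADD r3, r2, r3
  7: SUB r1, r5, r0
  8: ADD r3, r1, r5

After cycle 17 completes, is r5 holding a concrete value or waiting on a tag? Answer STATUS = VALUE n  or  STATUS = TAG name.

STATUS = VALUE -7

cycle 1: issue SUB r1<-Add1 // r0:9,r1:Add1,r2:7,r3:2,r4:3,r5:3
cycle 2: issue ADD r0<-Add2 // r0:Add2,r1:Add1,r2:7,r3:2,r4:3,r5:3
cycle 3: stall // r0:Add2,r1:Add1,r2:7,r3:2,r4:3,r5:3
cycle 4: CDB Add1=0; issue ADD r3<-Add1 // r0:Add2,r1:0,r2:7,r3:Add1,r4:3,r5:3
cycle 5: issue MUL r1<-Mul1 // r0:Add2,r1:Mul1,r2:7,r3:Add1,r4:3,r5:3
cycle 6: issue MUL r0<-Mul2 // r0:Mul2,r1:Mul1,r2:7,r3:Add1,r4:3,r5:3
cycle 7: CDB Add1=7; issue SUB r5<-Add1 // r0:Mul2,r1:Mul1,r2:7,r3:7,r4:3,r5:Add1
cycle 8: CDB Add2=7; issue ADD r3<-Add2 // r0:Mul2,r1:Mul1,r2:7,r3:Add2,r4:3,r5:Add1
cycle 9: stall // r0:Mul2,r1:Mul1,r2:7,r3:Add2,r4:3,r5:Add1
cycle 10: stall // r0:Mul2,r1:Mul1,r2:7,r3:Add2,r4:3,r5:Add1
cycle 11: CDB Add2=14; issue SUB r1<-Add2 // r0:Mul2,r1:Add2,r2:7,r3:14,r4:3,r5:Add1
cycle 12: stall // r0:Mul2,r1:Add2,r2:7,r3:14,r4:3,r5:Add1
cycle 13: CDB Mul1=0; stall // r0:Mul2,r1:Add2,r2:7,r3:14,r4:3,r5:Add1
cycle 14: CDB Mul2=49; stall // r0:49,r1:Add2,r2:7,r3:14,r4:3,r5:Add1
cycle 15: stall // r0:49,r1:Add2,r2:7,r3:14,r4:3,r5:Add1
cycle 16: CDB Add1=-7; issue ADD r3<-Add1 // r0:49,r1:Add2,r2:7,r3:Add1,r4:3,r5:-7
cycle 17: - // r0:49,r1:Add2,r2:7,r3:Add1,r4:3,r5:-7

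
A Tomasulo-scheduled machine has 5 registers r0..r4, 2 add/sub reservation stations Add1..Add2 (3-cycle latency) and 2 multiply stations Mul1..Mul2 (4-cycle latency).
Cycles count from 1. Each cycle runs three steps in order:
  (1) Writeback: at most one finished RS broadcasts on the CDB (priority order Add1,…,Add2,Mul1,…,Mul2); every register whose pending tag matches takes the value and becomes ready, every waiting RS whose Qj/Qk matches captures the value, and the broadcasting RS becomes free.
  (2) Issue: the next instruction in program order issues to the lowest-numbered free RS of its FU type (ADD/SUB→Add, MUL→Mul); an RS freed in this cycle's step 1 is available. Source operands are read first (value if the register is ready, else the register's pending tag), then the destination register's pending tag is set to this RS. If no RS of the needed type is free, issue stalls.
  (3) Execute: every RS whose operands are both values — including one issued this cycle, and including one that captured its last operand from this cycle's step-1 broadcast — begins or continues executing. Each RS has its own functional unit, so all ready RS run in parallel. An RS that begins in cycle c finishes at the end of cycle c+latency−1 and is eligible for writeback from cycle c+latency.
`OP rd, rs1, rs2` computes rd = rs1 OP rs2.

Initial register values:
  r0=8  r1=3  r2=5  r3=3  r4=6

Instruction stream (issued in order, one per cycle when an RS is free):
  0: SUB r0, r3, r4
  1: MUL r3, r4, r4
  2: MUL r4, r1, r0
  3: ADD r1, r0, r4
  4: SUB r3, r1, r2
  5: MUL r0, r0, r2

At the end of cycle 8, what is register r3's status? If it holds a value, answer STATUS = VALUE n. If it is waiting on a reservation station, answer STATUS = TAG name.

STATUS = TAG Add2

cycle 1: issue SUB r0<-Add1 // r0:Add1,r1:3,r2:5,r3:3,r4:6
cycle 2: issue MUL r3<-Mul1 // r0:Add1,r1:3,r2:5,r3:Mul1,r4:6
cycle 3: issue MUL r4<-Mul2 // r0:Add1,r1:3,r2:5,r3:Mul1,r4:Mul2
cycle 4: CDB Add1=-3; issue ADD r1<-Add1 // r0:-3,r1:Add1,r2:5,r3:Mul1,r4:Mul2
cycle 5: issue SUB r3<-Add2 // r0:-3,r1:Add1,r2:5,r3:Add2,r4:Mul2
cycle 6: CDB Mul1=36; issue MUL r0<-Mul1 // r0:Mul1,r1:Add1,r2:5,r3:Add2,r4:Mul2
cycle 7: - // r0:Mul1,r1:Add1,r2:5,r3:Add2,r4:Mul2
cycle 8: CDB Mul2=-9 // r0:Mul1,r1:Add1,r2:5,r3:Add2,r4:-9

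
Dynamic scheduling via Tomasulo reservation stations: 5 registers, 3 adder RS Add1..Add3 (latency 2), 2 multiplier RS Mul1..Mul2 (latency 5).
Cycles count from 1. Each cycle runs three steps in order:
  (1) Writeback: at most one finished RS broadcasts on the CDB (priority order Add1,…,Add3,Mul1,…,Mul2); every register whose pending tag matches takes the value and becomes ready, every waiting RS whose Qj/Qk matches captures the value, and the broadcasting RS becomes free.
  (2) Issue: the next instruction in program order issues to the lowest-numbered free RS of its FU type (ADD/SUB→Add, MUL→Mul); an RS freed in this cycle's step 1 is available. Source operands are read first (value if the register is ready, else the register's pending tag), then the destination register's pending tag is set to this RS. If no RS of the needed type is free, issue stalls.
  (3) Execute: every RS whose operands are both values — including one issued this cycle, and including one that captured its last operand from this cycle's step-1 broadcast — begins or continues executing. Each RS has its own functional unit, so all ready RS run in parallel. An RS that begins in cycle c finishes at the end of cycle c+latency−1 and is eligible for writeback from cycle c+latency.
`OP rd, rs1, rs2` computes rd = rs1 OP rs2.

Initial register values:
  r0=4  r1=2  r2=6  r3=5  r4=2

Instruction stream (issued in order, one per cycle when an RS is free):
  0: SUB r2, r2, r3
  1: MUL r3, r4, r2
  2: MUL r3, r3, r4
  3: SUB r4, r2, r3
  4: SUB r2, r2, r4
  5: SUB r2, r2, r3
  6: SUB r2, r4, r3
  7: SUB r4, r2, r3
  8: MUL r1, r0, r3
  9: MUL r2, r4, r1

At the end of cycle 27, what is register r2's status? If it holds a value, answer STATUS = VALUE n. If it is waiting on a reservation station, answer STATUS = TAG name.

STATUS = TAG Mul2

  c1: issue SUB r2<-Add1  regs: r0:4,r1:2,r2:Add1,r3:5,r4:2
  c2: issue MUL r3<-Mul1  regs: r0:4,r1:2,r2:Add1,r3:Mul1,r4:2
  c3: CDB Add1=1; issue MUL r3<-Mul2  regs: r0:4,r1:2,r2:1,r3:Mul2,r4:2
  c4: issue SUB r4<-Add1  regs: r0:4,r1:2,r2:1,r3:Mul2,r4:Add1
  c5: issue SUB r2<-Add2  regs: r0:4,r1:2,r2:Add2,r3:Mul2,r4:Add1
  c6: issue SUB r2<-Add3  regs: r0:4,r1:2,r2:Add3,r3:Mul2,r4:Add1
  c7: stall  regs: r0:4,r1:2,r2:Add3,r3:Mul2,r4:Add1
  c8: CDB Mul1=2; stall  regs: r0:4,r1:2,r2:Add3,r3:Mul2,r4:Add1
  c9: stall  regs: r0:4,r1:2,r2:Add3,r3:Mul2,r4:Add1
  c10: stall  regs: r0:4,r1:2,r2:Add3,r3:Mul2,r4:Add1
  c11: stall  regs: r0:4,r1:2,r2:Add3,r3:Mul2,r4:Add1
  c12: stall  regs: r0:4,r1:2,r2:Add3,r3:Mul2,r4:Add1
  c13: CDB Mul2=4; stall  regs: r0:4,r1:2,r2:Add3,r3:4,r4:Add1
  c14: stall  regs: r0:4,r1:2,r2:Add3,r3:4,r4:Add1
  c15: CDB Add1=-3; issue SUB r2<-Add1  regs: r0:4,r1:2,r2:Add1,r3:4,r4:-3
  c16: stall  regs: r0:4,r1:2,r2:Add1,r3:4,r4:-3
  c17: CDB Add1=-7; issue SUB r4<-Add1  regs: r0:4,r1:2,r2:-7,r3:4,r4:Add1
  c18: CDB Add2=4; issue MUL r1<-Mul1  regs: r0:4,r1:Mul1,r2:-7,r3:4,r4:Add1
  c19: CDB Add1=-11; issue MUL r2<-Mul2  regs: r0:4,r1:Mul1,r2:Mul2,r3:4,r4:-11
  c20: CDB Add3=0  regs: r0:4,r1:Mul1,r2:Mul2,r3:4,r4:-11
  c21: -  regs: r0:4,r1:Mul1,r2:Mul2,r3:4,r4:-11
  c22: -  regs: r0:4,r1:Mul1,r2:Mul2,r3:4,r4:-11
  c23: CDB Mul1=16  regs: r0:4,r1:16,r2:Mul2,r3:4,r4:-11
  c24: -  regs: r0:4,r1:16,r2:Mul2,r3:4,r4:-11
  c25: -  regs: r0:4,r1:16,r2:Mul2,r3:4,r4:-11
  c26: -  regs: r0:4,r1:16,r2:Mul2,r3:4,r4:-11
  c27: -  regs: r0:4,r1:16,r2:Mul2,r3:4,r4:-11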